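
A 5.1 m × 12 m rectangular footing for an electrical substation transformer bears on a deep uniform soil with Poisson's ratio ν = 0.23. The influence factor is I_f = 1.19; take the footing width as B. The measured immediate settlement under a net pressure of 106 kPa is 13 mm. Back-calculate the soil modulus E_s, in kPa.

S_e = q·B·(1−ν²)/E_s · I_f  ⇒  E_s = q·B·(1−ν²)·I_f / S_e.
E_s = 106 × 5.1 × 0.9471 × 1.19 / 0.013 = 46870 kPa

E_s ≈ 46900 kPa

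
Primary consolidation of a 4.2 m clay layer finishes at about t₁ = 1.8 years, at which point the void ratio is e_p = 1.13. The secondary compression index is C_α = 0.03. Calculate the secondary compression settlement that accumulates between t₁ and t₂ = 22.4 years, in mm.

S_s ≈ 64.8 mm

Secondary compression: S_s = C_α·H/(1+e_p)·log₁₀(t₂/t₁)
S_s = 0.03×4.2/(1+1.13)×log₁₀(22.4/1.8)
    = 0.05915 × 1.095 = 0.06477 m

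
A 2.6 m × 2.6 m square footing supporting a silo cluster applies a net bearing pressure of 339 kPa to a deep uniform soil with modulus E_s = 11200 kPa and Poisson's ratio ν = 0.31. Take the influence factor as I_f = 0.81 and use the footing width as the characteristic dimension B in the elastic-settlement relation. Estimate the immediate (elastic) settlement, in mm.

S_e ≈ 57.6 mm

Immediate (elastic) settlement: S_e = q·B·(1−ν²)/E_s · I_f.
S_e = 339 × 2.6 × (1 − 0.31²) / 11200 × 0.81
    = 339 × 2.6 × 0.9039 / 11200 × 0.81
    = 0.05762 m = 57.62 mm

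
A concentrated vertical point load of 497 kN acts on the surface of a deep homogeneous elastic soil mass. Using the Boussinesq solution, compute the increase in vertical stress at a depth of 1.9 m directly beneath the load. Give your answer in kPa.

Δσ_z ≈ 65.7 kPa

Boussinesq vertical stress below a point load on an elastic half-space:
Δσ_z = 3P/(2πz²) · [1 + (r/z)²]^(−5/2)
r/z = 0/1.9 = 0; [1+(r/z)²]^(−5/2) = 1.
Δσ_z = 3×497/(2π×1.9²) × 1 = 65.734 × 1 = 65.73 kPa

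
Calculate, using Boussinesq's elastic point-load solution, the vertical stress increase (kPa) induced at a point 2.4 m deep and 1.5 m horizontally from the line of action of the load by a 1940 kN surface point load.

Boussinesq vertical stress below a point load on an elastic half-space:
Δσ_z = 3P/(2πz²) · [1 + (r/z)²]^(−5/2)
r/z = 1.5/2.4 = 0.625; [1+(r/z)²]^(−5/2) = 0.43851.
Δσ_z = 3×1940/(2π×2.4²) × 0.43851 = 160.81 × 0.43851 = 70.52 kPa

Δσ_z ≈ 70.5 kPa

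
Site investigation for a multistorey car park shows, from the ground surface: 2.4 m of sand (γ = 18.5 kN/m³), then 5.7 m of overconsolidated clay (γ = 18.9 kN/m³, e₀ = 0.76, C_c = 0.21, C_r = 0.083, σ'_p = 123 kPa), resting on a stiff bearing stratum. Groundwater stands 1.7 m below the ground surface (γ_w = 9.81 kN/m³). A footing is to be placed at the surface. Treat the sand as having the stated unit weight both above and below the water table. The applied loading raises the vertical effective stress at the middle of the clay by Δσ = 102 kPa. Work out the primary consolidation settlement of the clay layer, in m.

S_c ≈ 0.165 m

Mid-depth of clay below the ground surface: z = 2.4 + 5.7/2 = 5.25 m.
Total vertical stress at mid-clay: σ_v = 18.5×2.4 + 18.9×2.85 = 98.265 kPa.
Pore pressure: u = 9.81×(5.25 − 1.7) = 34.825 kPa.
Initial effective stress: σ'_0 = σ_v − u = 98.265 − 34.825 = 63.44 kPa.
Final effective stress: σ'_f = 63.44 + 102 = 165.44 kPa.
σ'_f = 165.44 > σ'_p = 123 kPa, so the stress path crosses the preconsolidation pressure — recompression up to σ'_p, then virgin compression beyond:
S_c = H/(1+e₀)·[C_r·log₁₀(σ'_p/σ'_0) + C_c·log₁₀(σ'_f/σ'_p)]
    = 5.7/1.76 × [0.083×log₁₀(123/63.44) + 0.21×log₁₀(165.44/123)]
    = 3.2386 × [0.023866 + 0.027034] = 0.1648 m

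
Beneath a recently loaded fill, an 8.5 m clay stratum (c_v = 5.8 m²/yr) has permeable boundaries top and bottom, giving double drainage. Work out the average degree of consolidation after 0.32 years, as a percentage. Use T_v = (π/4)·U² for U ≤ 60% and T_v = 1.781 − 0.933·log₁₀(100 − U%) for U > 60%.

Drainage path length: H_d = H/2 = 4.25 m (double drainage).
T_v = c_v·t/H_d² = 5.8×0.32/4.25² = 0.10275.
T_v = 0.10275 corresponds to the U ≤ 60% branch:
U = √(4T_v/π) = 0.3617

U ≈ 36.2 %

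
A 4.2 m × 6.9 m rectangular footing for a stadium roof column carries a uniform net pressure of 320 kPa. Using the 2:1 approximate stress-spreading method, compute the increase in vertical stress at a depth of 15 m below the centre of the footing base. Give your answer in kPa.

Δσ_z ≈ 22.1 kPa

By the 2:1 method the load spreads at 1 horizontal : 2 vertical, so at depth z the loaded area has grown by z in each plan dimension:
Δσ = qBL/((B+z)(L+z)) = 320×4.2×6.9/((4.2+15)(6.9+15)) = 22.055 kPa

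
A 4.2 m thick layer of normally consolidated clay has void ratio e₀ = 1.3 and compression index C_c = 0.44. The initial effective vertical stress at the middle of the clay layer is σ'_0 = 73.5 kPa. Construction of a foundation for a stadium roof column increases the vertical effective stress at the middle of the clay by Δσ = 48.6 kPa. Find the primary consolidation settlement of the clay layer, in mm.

S_c ≈ 177 mm

Final effective stress: σ'_f = σ'_0 + Δσ = 73.5 + 48.6 = 122.1 kPa.
Normally consolidated clay, so the full stress increment lies on the virgin compression line:
S_c = C_c·H/(1+e₀)·log₁₀(σ'_f/σ'_0) = 0.44×4.2/(1+1.3)×log₁₀(122.1/73.5)
    = 0.80348 × 0.22043 = 0.1771 m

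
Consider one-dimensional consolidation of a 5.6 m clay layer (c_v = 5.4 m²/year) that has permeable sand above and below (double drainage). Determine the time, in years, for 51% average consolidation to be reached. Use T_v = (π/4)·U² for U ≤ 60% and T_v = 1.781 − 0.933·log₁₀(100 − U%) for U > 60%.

Drainage path length: H_d = H/2 = 2.8 m (double drainage).
U ≤ 60%: T_v = (π/4)·U² = (π/4)×0.51² = 0.20428.
t = T_v·H_d²/c_v = 0.20428×2.8²/5.4 = 0.2966 years.

t ≈ 0.297 years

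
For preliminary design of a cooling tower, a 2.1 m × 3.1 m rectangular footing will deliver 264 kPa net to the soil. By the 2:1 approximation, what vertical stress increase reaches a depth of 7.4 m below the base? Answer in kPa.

Δσ_z ≈ 17.2 kPa

By the 2:1 method the load spreads at 1 horizontal : 2 vertical, so at depth z the loaded area has grown by z in each plan dimension:
Δσ = qBL/((B+z)(L+z)) = 264×2.1×3.1/((2.1+7.4)(3.1+7.4)) = 17.229 kPa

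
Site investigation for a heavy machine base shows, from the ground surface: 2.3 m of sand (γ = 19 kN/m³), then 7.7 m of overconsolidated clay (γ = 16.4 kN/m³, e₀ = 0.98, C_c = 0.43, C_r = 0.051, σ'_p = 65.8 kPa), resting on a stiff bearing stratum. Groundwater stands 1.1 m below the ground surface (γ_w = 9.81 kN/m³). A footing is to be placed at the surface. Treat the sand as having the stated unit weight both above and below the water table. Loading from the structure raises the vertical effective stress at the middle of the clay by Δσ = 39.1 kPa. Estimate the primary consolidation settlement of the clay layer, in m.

Mid-depth of clay below the ground surface: z = 2.3 + 7.7/2 = 6.15 m.
Total vertical stress at mid-clay: σ_v = 19×2.3 + 16.4×3.85 = 106.84 kPa.
Pore pressure: u = 9.81×(6.15 − 1.1) = 49.541 kPa.
Initial effective stress: σ'_0 = σ_v − u = 106.84 − 49.541 = 57.299 kPa.
Final effective stress: σ'_f = 57.299 + 39.1 = 96.399 kPa.
σ'_f = 96.399 > σ'_p = 65.8 kPa, so the stress path crosses the preconsolidation pressure — recompression up to σ'_p, then virgin compression beyond:
S_c = H/(1+e₀)·[C_r·log₁₀(σ'_p/σ'_0) + C_c·log₁₀(σ'_f/σ'_p)]
    = 7.7/1.98 × [0.051×log₁₀(65.8/57.299) + 0.43×log₁₀(96.399/65.8)]
    = 3.8889 × [0.003064 + 0.071314] = 0.2892 m

S_c ≈ 0.289 m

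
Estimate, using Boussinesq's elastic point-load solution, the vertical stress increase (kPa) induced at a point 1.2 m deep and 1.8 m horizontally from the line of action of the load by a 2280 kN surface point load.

Boussinesq vertical stress below a point load on an elastic half-space:
Δσ_z = 3P/(2πz²) · [1 + (r/z)²]^(−5/2)
r/z = 1.8/1.2 = 1.5; [1+(r/z)²]^(−5/2) = 0.052516.
Δσ_z = 3×2280/(2π×1.2²) × 0.052516 = 755.99 × 0.052516 = 39.7 kPa

Δσ_z ≈ 39.7 kPa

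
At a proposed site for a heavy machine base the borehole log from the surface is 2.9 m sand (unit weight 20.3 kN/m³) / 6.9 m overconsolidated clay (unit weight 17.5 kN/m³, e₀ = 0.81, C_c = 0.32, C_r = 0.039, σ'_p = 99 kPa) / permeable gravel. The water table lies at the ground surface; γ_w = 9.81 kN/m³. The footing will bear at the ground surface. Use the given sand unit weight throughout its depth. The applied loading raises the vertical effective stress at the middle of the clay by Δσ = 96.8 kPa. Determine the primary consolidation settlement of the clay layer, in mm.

S_c ≈ 269 mm

Mid-depth of clay below the ground surface: z = 2.9 + 6.9/2 = 6.35 m.
Total vertical stress at mid-clay: σ_v = 20.3×2.9 + 17.5×3.45 = 119.25 kPa.
Pore pressure: u = 9.81×(6.35 − 0) = 62.294 kPa.
Initial effective stress: σ'_0 = σ_v − u = 119.25 − 62.294 = 56.956 kPa.
Final effective stress: σ'_f = 56.956 + 96.8 = 153.76 kPa.
σ'_f = 153.76 > σ'_p = 99 kPa, so the stress path crosses the preconsolidation pressure — recompression up to σ'_p, then virgin compression beyond:
S_c = H/(1+e₀)·[C_r·log₁₀(σ'_p/σ'_0) + C_c·log₁₀(σ'_f/σ'_p)]
    = 6.9/1.81 × [0.039×log₁₀(99/56.956) + 0.32×log₁₀(153.76/99)]
    = 3.8122 × [0.0093637 + 0.061187] = 0.269 m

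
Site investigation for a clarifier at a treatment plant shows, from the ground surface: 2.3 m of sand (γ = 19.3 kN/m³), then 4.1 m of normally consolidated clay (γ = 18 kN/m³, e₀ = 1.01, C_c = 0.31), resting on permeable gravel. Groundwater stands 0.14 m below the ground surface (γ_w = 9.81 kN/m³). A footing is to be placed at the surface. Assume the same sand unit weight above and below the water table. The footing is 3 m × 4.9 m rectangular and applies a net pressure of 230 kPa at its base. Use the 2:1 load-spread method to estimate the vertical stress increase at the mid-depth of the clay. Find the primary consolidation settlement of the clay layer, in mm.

S_c ≈ 222 mm

Mid-depth of clay below the ground surface: z = 2.3 + 4.1/2 = 4.35 m.
Total vertical stress at mid-clay: σ_v = 19.3×2.3 + 18×2.05 = 81.29 kPa.
Pore pressure: u = 9.81×(4.35 − 0.14) = 41.3 kPa.
Initial effective stress: σ'_0 = σ_v − u = 81.29 − 41.3 = 39.99 kPa.
Stress increase at mid-clay by the 2:1 spreading method:
Δσ = qBL/((B+z)(L+z)) = 230×3×4.9/((3+4.35)(4.9+4.35)) = 49.73 kPa
Final effective stress: σ'_f = σ'_0 + Δσ = 39.99 + 49.73 = 89.72 kPa.
Normally consolidated clay, so the full stress increment lies on the virgin compression line:
S_c = C_c·H/(1+e₀)·log₁₀(σ'_f/σ'_0) = 0.31×4.1/(1+1.01)×log₁₀(89.72/39.99)
    = 0.63234 × 0.35094 = 0.2219 m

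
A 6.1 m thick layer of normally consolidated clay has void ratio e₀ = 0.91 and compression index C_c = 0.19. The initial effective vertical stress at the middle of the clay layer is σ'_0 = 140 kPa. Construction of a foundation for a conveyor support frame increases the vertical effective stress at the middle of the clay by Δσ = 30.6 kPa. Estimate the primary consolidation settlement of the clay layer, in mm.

Final effective stress: σ'_f = σ'_0 + Δσ = 140 + 30.6 = 170.6 kPa.
Normally consolidated clay, so the full stress increment lies on the virgin compression line:
S_c = C_c·H/(1+e₀)·log₁₀(σ'_f/σ'_0) = 0.19×6.1/(1+0.91)×log₁₀(170.6/140)
    = 0.60681 × 0.085851 = 0.0521 m

S_c ≈ 52.1 mm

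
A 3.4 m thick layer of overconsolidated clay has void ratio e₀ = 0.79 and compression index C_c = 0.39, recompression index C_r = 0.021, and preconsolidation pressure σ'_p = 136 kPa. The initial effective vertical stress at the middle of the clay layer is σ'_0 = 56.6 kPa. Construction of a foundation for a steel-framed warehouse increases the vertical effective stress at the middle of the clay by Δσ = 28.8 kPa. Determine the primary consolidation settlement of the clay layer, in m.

Final effective stress: σ'_f = 56.6 + 28.8 = 85.4 kPa.
σ'_f = 85.4 ≤ σ'_p = 136 kPa, so the clay remains overconsolidated and only the recompression index applies:
S_c = C_r·H/(1+e₀)·log₁₀(σ'_f/σ'_0) = 0.021×3.4/1.79×log₁₀(85.4/56.6)
    = 0.039887 × 0.17864 = 0.007125 m

S_c ≈ 0.00713 m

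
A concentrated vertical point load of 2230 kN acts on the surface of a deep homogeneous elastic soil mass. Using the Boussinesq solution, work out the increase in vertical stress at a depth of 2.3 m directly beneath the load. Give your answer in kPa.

Δσ_z ≈ 201 kPa

Boussinesq vertical stress below a point load on an elastic half-space:
Δσ_z = 3P/(2πz²) · [1 + (r/z)²]^(−5/2)
r/z = 0/2.3 = 0; [1+(r/z)²]^(−5/2) = 1.
Δσ_z = 3×2230/(2π×2.3²) × 1 = 201.28 × 1 = 201.3 kPa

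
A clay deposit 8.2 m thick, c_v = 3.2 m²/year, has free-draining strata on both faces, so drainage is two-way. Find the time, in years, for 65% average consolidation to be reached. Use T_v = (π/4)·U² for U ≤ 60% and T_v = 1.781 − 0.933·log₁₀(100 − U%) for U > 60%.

Drainage path length: H_d = H/2 = 4.1 m (double drainage).
U > 60%: T_v = 1.781 − 0.933·log₁₀(100 − 65) = 0.34038.
t = T_v·H_d²/c_v = 0.34038×4.1²/3.2 = 1.788 years.

t ≈ 1.79 years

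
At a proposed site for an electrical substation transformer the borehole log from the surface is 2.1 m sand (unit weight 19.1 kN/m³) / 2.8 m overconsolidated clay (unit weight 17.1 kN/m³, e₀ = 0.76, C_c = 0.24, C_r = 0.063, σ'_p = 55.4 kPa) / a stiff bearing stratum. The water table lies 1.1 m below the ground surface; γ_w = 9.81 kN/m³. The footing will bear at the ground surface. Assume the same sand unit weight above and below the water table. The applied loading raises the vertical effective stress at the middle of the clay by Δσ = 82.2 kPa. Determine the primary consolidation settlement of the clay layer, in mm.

Mid-depth of clay below the ground surface: z = 2.1 + 2.8/2 = 3.5 m.
Total vertical stress at mid-clay: σ_v = 19.1×2.1 + 17.1×1.4 = 64.05 kPa.
Pore pressure: u = 9.81×(3.5 − 1.1) = 23.544 kPa.
Initial effective stress: σ'_0 = σ_v − u = 64.05 − 23.544 = 40.506 kPa.
Final effective stress: σ'_f = 40.506 + 82.2 = 122.71 kPa.
σ'_f = 122.71 > σ'_p = 55.4 kPa, so the stress path crosses the preconsolidation pressure — recompression up to σ'_p, then virgin compression beyond:
S_c = H/(1+e₀)·[C_r·log₁₀(σ'_p/σ'_0) + C_c·log₁₀(σ'_f/σ'_p)]
    = 2.8/1.76 × [0.063×log₁₀(55.4/40.506) + 0.24×log₁₀(122.71/55.4)]
    = 1.5909 × [0.0085674 + 0.082889] = 0.1455 m

S_c ≈ 145 mm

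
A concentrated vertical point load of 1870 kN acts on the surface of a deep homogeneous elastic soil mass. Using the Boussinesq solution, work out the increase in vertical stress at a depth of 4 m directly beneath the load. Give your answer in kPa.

Δσ_z ≈ 55.8 kPa

Boussinesq vertical stress below a point load on an elastic half-space:
Δσ_z = 3P/(2πz²) · [1 + (r/z)²]^(−5/2)
r/z = 0/4 = 0; [1+(r/z)²]^(−5/2) = 1.
Δσ_z = 3×1870/(2π×4²) × 1 = 55.804 × 1 = 55.8 kPa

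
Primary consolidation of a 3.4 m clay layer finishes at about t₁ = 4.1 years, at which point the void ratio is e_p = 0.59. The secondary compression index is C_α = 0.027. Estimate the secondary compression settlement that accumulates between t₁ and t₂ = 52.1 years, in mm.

Secondary compression: S_s = C_α·H/(1+e_p)·log₁₀(t₂/t₁)
S_s = 0.027×3.4/(1+0.59)×log₁₀(52.1/4.1)
    = 0.05774 × 1.104 = 0.06374 m

S_s ≈ 63.7 mm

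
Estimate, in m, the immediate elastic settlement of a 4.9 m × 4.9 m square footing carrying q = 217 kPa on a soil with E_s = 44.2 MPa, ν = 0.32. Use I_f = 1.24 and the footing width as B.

Immediate (elastic) settlement: S_e = q·B·(1−ν²)/E_s · I_f.
E_s = 44.2 MPa = 44200 kPa.
S_e = 217 × 4.9 × (1 − 0.32²) / 44200 × 1.24
    = 217 × 4.9 × 0.8976 / 44200 × 1.24
    = 0.02678 m

S_e ≈ 0.0268 m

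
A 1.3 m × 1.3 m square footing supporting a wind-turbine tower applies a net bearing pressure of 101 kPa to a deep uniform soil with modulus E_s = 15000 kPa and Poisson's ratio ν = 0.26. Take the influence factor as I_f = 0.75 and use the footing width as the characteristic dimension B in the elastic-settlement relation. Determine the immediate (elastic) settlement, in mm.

Immediate (elastic) settlement: S_e = q·B·(1−ν²)/E_s · I_f.
S_e = 101 × 1.3 × (1 − 0.26²) / 15000 × 0.75
    = 101 × 1.3 × 0.9324 / 15000 × 0.75
    = 0.006121 m = 6.121 mm

S_e ≈ 6.12 mm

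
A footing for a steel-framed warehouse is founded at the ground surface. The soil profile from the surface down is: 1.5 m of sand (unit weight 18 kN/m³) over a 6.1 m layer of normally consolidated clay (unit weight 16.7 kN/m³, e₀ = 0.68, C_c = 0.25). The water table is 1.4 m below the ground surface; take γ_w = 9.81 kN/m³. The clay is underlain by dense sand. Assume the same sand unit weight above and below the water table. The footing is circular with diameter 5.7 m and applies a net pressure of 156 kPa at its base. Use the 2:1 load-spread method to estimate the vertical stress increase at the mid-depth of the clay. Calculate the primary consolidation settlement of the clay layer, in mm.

Mid-depth of clay below the ground surface: z = 1.5 + 6.1/2 = 4.55 m.
Total vertical stress at mid-clay: σ_v = 18×1.5 + 16.7×3.05 = 77.935 kPa.
Pore pressure: u = 9.81×(4.55 − 1.4) = 30.902 kPa.
Initial effective stress: σ'_0 = σ_v − u = 77.935 − 30.902 = 47.033 kPa.
Stress increase at mid-clay by the 2:1 spreading method:
Δσ ≈ qD²/(D+z)² = 156×5.7²/(5.7+4.55)² = 48.242 kPa
Final effective stress: σ'_f = σ'_0 + Δσ = 47.033 + 48.242 = 95.275 kPa.
Normally consolidated clay, so the full stress increment lies on the virgin compression line:
S_c = C_c·H/(1+e₀)·log₁₀(σ'_f/σ'_0) = 0.25×6.1/(1+0.68)×log₁₀(95.275/47.033)
    = 0.90774 × 0.30658 = 0.2783 m

S_c ≈ 278 mm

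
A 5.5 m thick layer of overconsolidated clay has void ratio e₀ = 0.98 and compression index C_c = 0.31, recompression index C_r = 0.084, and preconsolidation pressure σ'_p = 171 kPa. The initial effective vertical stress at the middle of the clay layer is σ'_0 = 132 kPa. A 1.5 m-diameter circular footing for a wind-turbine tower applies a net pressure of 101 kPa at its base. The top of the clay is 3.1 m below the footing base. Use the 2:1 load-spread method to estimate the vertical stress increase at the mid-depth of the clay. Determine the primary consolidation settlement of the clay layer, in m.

Mid-depth of clay below the footing base: z = 3.1 + 5.5/2 = 5.85 m.
Stress increase at mid-clay by the 2:1 spreading method:
Δσ ≈ qD²/(D+z)² = 101×1.5²/(1.5+5.85)² = 4.2066 kPa
Final effective stress: σ'_f = 132 + 4.2066 = 136.21 kPa.
σ'_f = 136.21 ≤ σ'_p = 171 kPa, so the clay remains overconsolidated and only the recompression index applies:
S_c = C_r·H/(1+e₀)·log₁₀(σ'_f/σ'_0) = 0.084×5.5/1.98×log₁₀(136.21/132)
    = 0.23334 × 0.013635 = 0.003182 m

S_c ≈ 0.00318 m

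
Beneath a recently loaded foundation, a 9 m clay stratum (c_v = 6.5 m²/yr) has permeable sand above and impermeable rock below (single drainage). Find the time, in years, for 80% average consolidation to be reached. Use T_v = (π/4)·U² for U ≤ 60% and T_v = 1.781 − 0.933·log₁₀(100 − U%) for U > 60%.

t ≈ 7.07 years

Drainage path length: H_d = H = 9 m (single drainage).
U > 60%: T_v = 1.781 − 0.933·log₁₀(100 − 80) = 0.56714.
t = T_v·H_d²/c_v = 0.56714×9²/6.5 = 7.067 years.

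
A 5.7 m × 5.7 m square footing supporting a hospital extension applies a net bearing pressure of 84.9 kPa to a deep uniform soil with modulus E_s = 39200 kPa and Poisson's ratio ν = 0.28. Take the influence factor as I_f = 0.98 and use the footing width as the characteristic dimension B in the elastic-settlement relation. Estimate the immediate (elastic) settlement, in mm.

S_e ≈ 11.1 mm

Immediate (elastic) settlement: S_e = q·B·(1−ν²)/E_s · I_f.
S_e = 84.9 × 5.7 × (1 − 0.28²) / 39200 × 0.98
    = 84.9 × 5.7 × 0.9216 / 39200 × 0.98
    = 0.01115 m = 11.15 mm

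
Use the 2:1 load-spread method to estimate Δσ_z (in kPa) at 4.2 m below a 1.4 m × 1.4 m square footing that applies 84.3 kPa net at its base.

By the 2:1 method the load spreads at 1 horizontal : 2 vertical, so at depth z the loaded area has grown by z in each plan dimension:
Δσ = qBL/((B+z)(L+z)) = 84.3×1.4×1.4/((1.4+4.2)(1.4+4.2)) = 5.2687 kPa

Δσ_z ≈ 5.27 kPa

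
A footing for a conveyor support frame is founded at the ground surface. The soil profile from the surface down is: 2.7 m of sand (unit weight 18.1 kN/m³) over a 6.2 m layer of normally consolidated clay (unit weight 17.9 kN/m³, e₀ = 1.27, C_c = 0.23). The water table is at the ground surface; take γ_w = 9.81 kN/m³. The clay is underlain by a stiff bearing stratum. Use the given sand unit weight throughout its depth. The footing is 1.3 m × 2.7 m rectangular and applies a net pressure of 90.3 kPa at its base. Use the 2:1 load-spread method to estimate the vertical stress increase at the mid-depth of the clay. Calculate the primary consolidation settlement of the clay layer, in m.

Mid-depth of clay below the ground surface: z = 2.7 + 6.2/2 = 5.8 m.
Total vertical stress at mid-clay: σ_v = 18.1×2.7 + 17.9×3.1 = 104.36 kPa.
Pore pressure: u = 9.81×(5.8 − 0) = 56.898 kPa.
Initial effective stress: σ'_0 = σ_v − u = 104.36 − 56.898 = 47.462 kPa.
Stress increase at mid-clay by the 2:1 spreading method:
Δσ = qBL/((B+z)(L+z)) = 90.3×1.3×2.7/((1.3+5.8)(2.7+5.8)) = 5.2519 kPa
Final effective stress: σ'_f = σ'_0 + Δσ = 47.462 + 5.2519 = 52.714 kPa.
Normally consolidated clay, so the full stress increment lies on the virgin compression line:
S_c = C_c·H/(1+e₀)·log₁₀(σ'_f/σ'_0) = 0.23×6.2/(1+1.27)×log₁₀(52.714/47.462)
    = 0.62819 × 0.04558 = 0.02863 m

S_c ≈ 0.0286 m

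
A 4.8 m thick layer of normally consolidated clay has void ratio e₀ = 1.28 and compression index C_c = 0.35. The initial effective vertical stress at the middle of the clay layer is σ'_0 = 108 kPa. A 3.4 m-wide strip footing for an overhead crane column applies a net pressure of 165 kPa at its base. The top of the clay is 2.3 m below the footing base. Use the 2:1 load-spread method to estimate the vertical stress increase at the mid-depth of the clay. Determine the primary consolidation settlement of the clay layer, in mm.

Mid-depth of clay below the footing base: z = 2.3 + 4.8/2 = 4.7 m.
Stress increase at mid-clay by the 2:1 spreading method:
Δσ = qB/(B+z) = 165×3.4/(3.4+4.7) = 69.259 kPa
Final effective stress: σ'_f = σ'_0 + Δσ = 108 + 69.259 = 177.26 kPa.
Normally consolidated clay, so the full stress increment lies on the virgin compression line:
S_c = C_c·H/(1+e₀)·log₁₀(σ'_f/σ'_0) = 0.35×4.8/(1+1.28)×log₁₀(177.26/108)
    = 0.73684 × 0.21519 = 0.1586 m

S_c ≈ 159 mm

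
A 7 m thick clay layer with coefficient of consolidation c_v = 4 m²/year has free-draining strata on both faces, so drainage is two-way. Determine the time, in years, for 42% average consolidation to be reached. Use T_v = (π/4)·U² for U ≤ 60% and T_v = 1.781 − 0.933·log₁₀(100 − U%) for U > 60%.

t ≈ 0.424 years

Drainage path length: H_d = H/2 = 3.5 m (double drainage).
U ≤ 60%: T_v = (π/4)·U² = (π/4)×0.42² = 0.13854.
t = T_v·H_d²/c_v = 0.13854×3.5²/4 = 0.4243 years.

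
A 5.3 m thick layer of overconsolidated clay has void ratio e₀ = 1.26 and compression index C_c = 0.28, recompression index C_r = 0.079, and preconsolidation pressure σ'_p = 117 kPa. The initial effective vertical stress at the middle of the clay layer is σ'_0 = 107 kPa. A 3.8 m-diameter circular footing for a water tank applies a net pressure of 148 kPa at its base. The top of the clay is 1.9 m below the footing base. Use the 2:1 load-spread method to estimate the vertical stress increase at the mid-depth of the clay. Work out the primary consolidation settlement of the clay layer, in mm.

Mid-depth of clay below the footing base: z = 1.9 + 5.3/2 = 4.55 m.
Stress increase at mid-clay by the 2:1 spreading method:
Δσ ≈ qD²/(D+z)² = 148×3.8²/(3.8+4.55)² = 30.652 kPa
Final effective stress: σ'_f = 107 + 30.652 = 137.65 kPa.
σ'_f = 137.65 > σ'_p = 117 kPa, so the stress path crosses the preconsolidation pressure — recompression up to σ'_p, then virgin compression beyond:
S_c = H/(1+e₀)·[C_r·log₁₀(σ'_p/σ'_0) + C_c·log₁₀(σ'_f/σ'_p)]
    = 5.3/2.26 × [0.079×log₁₀(117/107) + 0.28×log₁₀(137.65/117)]
    = 2.3451 × [0.0030654 + 0.019765] = 0.05354 m

S_c ≈ 53.5 mm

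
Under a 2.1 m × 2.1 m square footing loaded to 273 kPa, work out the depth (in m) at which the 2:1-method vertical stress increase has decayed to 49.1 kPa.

2:1 spreading — at depth z the loaded area has grown by z in each plan dimension:
qB²/(B+z)² = Δσ_z ⇒ z = B(√(q/Δσ_z) − 1) = 2.1×(√(273/49.1) − 1) = 2.852 m

z ≈ 2.85 m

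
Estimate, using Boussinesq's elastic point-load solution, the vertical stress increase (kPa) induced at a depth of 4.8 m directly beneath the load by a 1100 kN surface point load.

Boussinesq vertical stress below a point load on an elastic half-space:
Δσ_z = 3P/(2πz²) · [1 + (r/z)²]^(−5/2)
r/z = 0/4.8 = 0; [1+(r/z)²]^(−5/2) = 1.
Δσ_z = 3×1100/(2π×4.8²) × 1 = 22.796 × 1 = 22.8 kPa

Δσ_z ≈ 22.8 kPa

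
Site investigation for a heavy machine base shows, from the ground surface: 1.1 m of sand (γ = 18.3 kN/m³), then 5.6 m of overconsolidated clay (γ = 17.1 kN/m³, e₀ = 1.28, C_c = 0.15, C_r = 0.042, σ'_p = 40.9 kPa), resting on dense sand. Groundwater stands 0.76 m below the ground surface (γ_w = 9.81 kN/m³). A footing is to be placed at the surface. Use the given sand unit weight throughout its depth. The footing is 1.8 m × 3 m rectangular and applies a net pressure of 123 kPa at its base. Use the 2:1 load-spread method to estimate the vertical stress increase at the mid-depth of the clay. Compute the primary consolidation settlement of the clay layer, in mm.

Mid-depth of clay below the ground surface: z = 1.1 + 5.6/2 = 3.9 m.
Total vertical stress at mid-clay: σ_v = 18.3×1.1 + 17.1×2.8 = 68.01 kPa.
Pore pressure: u = 9.81×(3.9 − 0.76) = 30.803 kPa.
Initial effective stress: σ'_0 = σ_v − u = 68.01 − 30.803 = 37.207 kPa.
Stress increase at mid-clay by the 2:1 spreading method:
Δσ = qBL/((B+z)(L+z)) = 123×1.8×3/((1.8+3.9)(3+3.9)) = 16.888 kPa
Final effective stress: σ'_f = 37.207 + 16.888 = 54.095 kPa.
σ'_f = 54.095 > σ'_p = 40.9 kPa, so the stress path crosses the preconsolidation pressure — recompression up to σ'_p, then virgin compression beyond:
S_c = H/(1+e₀)·[C_r·log₁₀(σ'_p/σ'_0) + C_c·log₁₀(σ'_f/σ'_p)]
    = 5.6/2.28 × [0.042×log₁₀(40.9/37.207) + 0.15×log₁₀(54.095/40.9)]
    = 2.4561 × [0.0017261 + 0.018215] = 0.04898 m

S_c ≈ 49 mm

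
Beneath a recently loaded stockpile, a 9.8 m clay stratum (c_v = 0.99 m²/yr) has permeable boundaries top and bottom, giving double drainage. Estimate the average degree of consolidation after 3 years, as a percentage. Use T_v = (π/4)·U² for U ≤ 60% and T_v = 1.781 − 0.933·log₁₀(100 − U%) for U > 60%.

Drainage path length: H_d = H/2 = 4.9 m (double drainage).
T_v = c_v·t/H_d² = 0.99×3/4.9² = 0.1237.
T_v = 0.1237 corresponds to the U ≤ 60% branch:
U = √(4T_v/π) = 0.3969

U ≈ 39.7 %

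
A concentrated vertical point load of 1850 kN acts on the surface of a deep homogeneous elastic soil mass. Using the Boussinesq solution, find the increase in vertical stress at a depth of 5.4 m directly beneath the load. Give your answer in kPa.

Δσ_z ≈ 30.3 kPa

Boussinesq vertical stress below a point load on an elastic half-space:
Δσ_z = 3P/(2πz²) · [1 + (r/z)²]^(−5/2)
r/z = 0/5.4 = 0; [1+(r/z)²]^(−5/2) = 1.
Δσ_z = 3×1850/(2π×5.4²) × 1 = 30.292 × 1 = 30.29 kPa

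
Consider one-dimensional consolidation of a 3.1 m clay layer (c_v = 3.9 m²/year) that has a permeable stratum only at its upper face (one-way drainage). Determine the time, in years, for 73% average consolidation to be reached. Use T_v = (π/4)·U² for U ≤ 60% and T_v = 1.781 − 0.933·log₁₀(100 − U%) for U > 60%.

Drainage path length: H_d = H = 3.1 m (single drainage).
U > 60%: T_v = 1.781 − 0.933·log₁₀(100 − 73) = 0.44554.
t = T_v·H_d²/c_v = 0.44554×3.1²/3.9 = 1.098 years.

t ≈ 1.1 years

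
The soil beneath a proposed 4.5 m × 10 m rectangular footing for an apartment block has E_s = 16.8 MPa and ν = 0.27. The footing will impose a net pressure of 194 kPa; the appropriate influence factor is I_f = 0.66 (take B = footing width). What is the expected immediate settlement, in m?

S_e ≈ 0.0318 m

Immediate (elastic) settlement: S_e = q·B·(1−ν²)/E_s · I_f.
E_s = 16.8 MPa = 16800 kPa.
S_e = 194 × 4.5 × (1 − 0.27²) / 16800 × 0.66
    = 194 × 4.5 × 0.9271 / 16800 × 0.66
    = 0.0318 m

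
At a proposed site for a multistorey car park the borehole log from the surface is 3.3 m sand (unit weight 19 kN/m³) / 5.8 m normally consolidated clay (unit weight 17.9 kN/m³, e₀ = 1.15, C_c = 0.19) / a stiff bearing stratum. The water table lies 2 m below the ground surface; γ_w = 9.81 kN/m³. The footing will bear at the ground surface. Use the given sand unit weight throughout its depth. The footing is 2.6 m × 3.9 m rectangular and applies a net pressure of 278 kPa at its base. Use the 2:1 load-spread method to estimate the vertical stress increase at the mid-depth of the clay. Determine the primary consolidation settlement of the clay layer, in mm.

S_c ≈ 79.9 mm

Mid-depth of clay below the ground surface: z = 3.3 + 5.8/2 = 6.2 m.
Total vertical stress at mid-clay: σ_v = 19×3.3 + 17.9×2.9 = 114.61 kPa.
Pore pressure: u = 9.81×(6.2 − 2) = 41.202 kPa.
Initial effective stress: σ'_0 = σ_v − u = 114.61 − 41.202 = 73.408 kPa.
Stress increase at mid-clay by the 2:1 spreading method:
Δσ = qBL/((B+z)(L+z)) = 278×2.6×3.9/((2.6+6.2)(3.9+6.2)) = 31.716 kPa
Final effective stress: σ'_f = σ'_0 + Δσ = 73.408 + 31.716 = 105.12 kPa.
Normally consolidated clay, so the full stress increment lies on the virgin compression line:
S_c = C_c·H/(1+e₀)·log₁₀(σ'_f/σ'_0) = 0.19×5.8/(1+1.15)×log₁₀(105.12/73.408)
    = 0.51256 × 0.15594 = 0.07993 m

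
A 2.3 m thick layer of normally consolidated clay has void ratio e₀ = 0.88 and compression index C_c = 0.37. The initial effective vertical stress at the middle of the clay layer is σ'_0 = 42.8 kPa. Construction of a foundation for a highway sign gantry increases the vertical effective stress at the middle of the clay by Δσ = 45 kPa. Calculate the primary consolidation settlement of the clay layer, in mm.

S_c ≈ 141 mm

Final effective stress: σ'_f = σ'_0 + Δσ = 42.8 + 45 = 87.8 kPa.
Normally consolidated clay, so the full stress increment lies on the virgin compression line:
S_c = C_c·H/(1+e₀)·log₁₀(σ'_f/σ'_0) = 0.37×2.3/(1+0.88)×log₁₀(87.8/42.8)
    = 0.45266 × 0.31205 = 0.1413 m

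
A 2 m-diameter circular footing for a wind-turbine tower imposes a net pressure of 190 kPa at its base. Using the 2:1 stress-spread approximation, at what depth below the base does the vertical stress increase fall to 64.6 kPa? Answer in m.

z ≈ 1.43 m

2:1 spreading — at depth z the loaded area has grown by z in each plan dimension:
qD²/(D+z)² = Δσ_z ⇒ z = D(√(q/Δσ_z) − 1) = 2×(√(190/64.6) − 1) = 1.43 m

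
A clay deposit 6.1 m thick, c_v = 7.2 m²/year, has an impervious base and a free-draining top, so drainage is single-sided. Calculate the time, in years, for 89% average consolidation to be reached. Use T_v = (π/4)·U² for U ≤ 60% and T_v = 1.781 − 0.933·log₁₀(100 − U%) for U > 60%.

t ≈ 4.18 years

Drainage path length: H_d = H = 6.1 m (single drainage).
U > 60%: T_v = 1.781 − 0.933·log₁₀(100 − 89) = 0.80938.
t = T_v·H_d²/c_v = 0.80938×6.1²/7.2 = 4.183 years.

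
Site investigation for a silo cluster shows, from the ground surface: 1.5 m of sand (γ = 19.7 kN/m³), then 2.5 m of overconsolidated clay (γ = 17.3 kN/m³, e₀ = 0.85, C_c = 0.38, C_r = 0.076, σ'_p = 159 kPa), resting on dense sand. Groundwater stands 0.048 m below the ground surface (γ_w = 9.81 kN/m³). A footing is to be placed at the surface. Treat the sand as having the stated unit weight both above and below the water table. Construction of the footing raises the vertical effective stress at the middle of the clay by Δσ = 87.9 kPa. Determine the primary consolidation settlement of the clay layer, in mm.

S_c ≈ 67.7 mm

Mid-depth of clay below the ground surface: z = 1.5 + 2.5/2 = 2.75 m.
Total vertical stress at mid-clay: σ_v = 19.7×1.5 + 17.3×1.25 = 51.175 kPa.
Pore pressure: u = 9.81×(2.75 − 0.048) = 26.507 kPa.
Initial effective stress: σ'_0 = σ_v − u = 51.175 − 26.507 = 24.668 kPa.
Final effective stress: σ'_f = 24.668 + 87.9 = 112.57 kPa.
σ'_f = 112.57 ≤ σ'_p = 159 kPa, so the clay remains overconsolidated and only the recompression index applies:
S_c = C_r·H/(1+e₀)·log₁₀(σ'_f/σ'_0) = 0.076×2.5/1.85×log₁₀(112.57/24.668)
    = 0.10271 × 0.65929 = 0.06771 m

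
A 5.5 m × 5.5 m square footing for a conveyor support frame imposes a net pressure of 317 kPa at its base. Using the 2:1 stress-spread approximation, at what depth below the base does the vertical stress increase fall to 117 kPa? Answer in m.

z ≈ 3.55 m

2:1 spreading — at depth z the loaded area has grown by z in each plan dimension:
qB²/(B+z)² = Δσ_z ⇒ z = B(√(q/Δσ_z) − 1) = 5.5×(√(317/117) − 1) = 3.553 m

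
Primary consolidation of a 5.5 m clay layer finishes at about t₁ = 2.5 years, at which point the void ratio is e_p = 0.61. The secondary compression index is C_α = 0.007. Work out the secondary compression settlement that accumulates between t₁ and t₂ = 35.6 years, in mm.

S_s ≈ 27.6 mm

Secondary compression: S_s = C_α·H/(1+e_p)·log₁₀(t₂/t₁)
S_s = 0.007×5.5/(1+0.61)×log₁₀(35.6/2.5)
    = 0.02391 × 1.154 = 0.02758 m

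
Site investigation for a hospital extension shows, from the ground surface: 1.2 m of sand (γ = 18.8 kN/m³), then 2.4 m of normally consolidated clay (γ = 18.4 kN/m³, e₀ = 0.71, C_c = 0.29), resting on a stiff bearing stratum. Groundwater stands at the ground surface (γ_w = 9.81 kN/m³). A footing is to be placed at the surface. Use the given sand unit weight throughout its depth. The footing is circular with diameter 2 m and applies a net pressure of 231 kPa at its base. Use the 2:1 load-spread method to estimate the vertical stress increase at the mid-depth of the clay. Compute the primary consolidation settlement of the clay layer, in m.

Mid-depth of clay below the ground surface: z = 1.2 + 2.4/2 = 2.4 m.
Total vertical stress at mid-clay: σ_v = 18.8×1.2 + 18.4×1.2 = 44.64 kPa.
Pore pressure: u = 9.81×(2.4 − 0) = 23.544 kPa.
Initial effective stress: σ'_0 = σ_v − u = 44.64 − 23.544 = 21.096 kPa.
Stress increase at mid-clay by the 2:1 spreading method:
Δσ ≈ qD²/(D+z)² = 231×2²/(2+2.4)² = 47.727 kPa
Final effective stress: σ'_f = σ'_0 + Δσ = 21.096 + 47.727 = 68.823 kPa.
Normally consolidated clay, so the full stress increment lies on the virgin compression line:
S_c = C_c·H/(1+e₀)·log₁₀(σ'_f/σ'_0) = 0.29×2.4/(1+0.71)×log₁₀(68.823/21.096)
    = 0.40702 × 0.51353 = 0.209 m

S_c ≈ 0.209 m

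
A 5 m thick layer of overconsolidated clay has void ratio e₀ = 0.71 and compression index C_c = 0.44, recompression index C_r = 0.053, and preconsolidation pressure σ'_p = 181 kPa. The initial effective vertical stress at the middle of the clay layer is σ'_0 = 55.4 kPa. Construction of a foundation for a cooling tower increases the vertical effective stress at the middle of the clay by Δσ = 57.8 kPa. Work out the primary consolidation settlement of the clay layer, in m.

S_c ≈ 0.0481 m

Final effective stress: σ'_f = 55.4 + 57.8 = 113.2 kPa.
σ'_f = 113.2 ≤ σ'_p = 181 kPa, so the clay remains overconsolidated and only the recompression index applies:
S_c = C_r·H/(1+e₀)·log₁₀(σ'_f/σ'_0) = 0.053×5/1.71×log₁₀(113.2/55.4)
    = 0.15497 × 0.31034 = 0.04809 m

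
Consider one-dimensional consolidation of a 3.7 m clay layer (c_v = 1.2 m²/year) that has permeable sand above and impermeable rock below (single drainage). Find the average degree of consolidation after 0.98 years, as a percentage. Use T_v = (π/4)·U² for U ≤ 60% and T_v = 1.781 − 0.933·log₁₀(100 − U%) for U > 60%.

Drainage path length: H_d = H = 3.7 m (single drainage).
T_v = c_v·t/H_d² = 1.2×0.98/3.7² = 0.085902.
T_v = 0.085902 corresponds to the U ≤ 60% branch:
U = √(4T_v/π) = 0.3307

U ≈ 33.1 %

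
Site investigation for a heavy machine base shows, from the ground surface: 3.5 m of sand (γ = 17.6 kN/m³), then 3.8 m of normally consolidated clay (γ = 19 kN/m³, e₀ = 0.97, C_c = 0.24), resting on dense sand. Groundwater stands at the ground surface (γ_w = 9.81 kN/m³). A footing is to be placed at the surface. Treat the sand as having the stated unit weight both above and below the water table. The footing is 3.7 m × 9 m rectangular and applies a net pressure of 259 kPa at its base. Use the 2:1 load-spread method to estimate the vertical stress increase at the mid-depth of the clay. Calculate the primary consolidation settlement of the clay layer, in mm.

S_c ≈ 182 mm

Mid-depth of clay below the ground surface: z = 3.5 + 3.8/2 = 5.4 m.
Total vertical stress at mid-clay: σ_v = 17.6×3.5 + 19×1.9 = 97.7 kPa.
Pore pressure: u = 9.81×(5.4 − 0) = 52.974 kPa.
Initial effective stress: σ'_0 = σ_v − u = 97.7 − 52.974 = 44.726 kPa.
Stress increase at mid-clay by the 2:1 spreading method:
Δσ = qBL/((B+z)(L+z)) = 259×3.7×9/((3.7+5.4)(9+5.4)) = 65.817 kPa
Final effective stress: σ'_f = σ'_0 + Δσ = 44.726 + 65.817 = 110.54 kPa.
Normally consolidated clay, so the full stress increment lies on the virgin compression line:
S_c = C_c·H/(1+e₀)·log₁₀(σ'_f/σ'_0) = 0.24×3.8/(1+0.97)×log₁₀(110.54/44.726)
    = 0.46294 × 0.39296 = 0.1819 m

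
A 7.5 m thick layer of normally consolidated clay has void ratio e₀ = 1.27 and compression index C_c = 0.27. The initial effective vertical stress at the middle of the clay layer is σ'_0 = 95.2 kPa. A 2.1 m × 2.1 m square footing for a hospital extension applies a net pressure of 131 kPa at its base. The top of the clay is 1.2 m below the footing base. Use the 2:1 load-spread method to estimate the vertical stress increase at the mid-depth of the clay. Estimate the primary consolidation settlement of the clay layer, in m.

Mid-depth of clay below the footing base: z = 1.2 + 7.5/2 = 4.95 m.
Stress increase at mid-clay by the 2:1 spreading method:
Δσ = qBL/((B+z)(L+z)) = 131×2.1×2.1/((2.1+4.95)(2.1+4.95)) = 11.623 kPa
Final effective stress: σ'_f = σ'_0 + Δσ = 95.2 + 11.623 = 106.82 kPa.
Normally consolidated clay, so the full stress increment lies on the virgin compression line:
S_c = C_c·H/(1+e₀)·log₁₀(σ'_f/σ'_0) = 0.27×7.5/(1+1.27)×log₁₀(106.82/95.2)
    = 0.89207 × 0.050016 = 0.04462 m

S_c ≈ 0.0446 m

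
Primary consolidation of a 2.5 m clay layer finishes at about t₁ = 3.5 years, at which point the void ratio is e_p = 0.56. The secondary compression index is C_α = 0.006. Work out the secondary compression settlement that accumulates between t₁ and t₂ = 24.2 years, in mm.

Secondary compression: S_s = C_α·H/(1+e_p)·log₁₀(t₂/t₁)
S_s = 0.006×2.5/(1+0.56)×log₁₀(24.2/3.5)
    = 0.009615 × 0.8397 = 0.008074 m

S_s ≈ 8.07 mm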